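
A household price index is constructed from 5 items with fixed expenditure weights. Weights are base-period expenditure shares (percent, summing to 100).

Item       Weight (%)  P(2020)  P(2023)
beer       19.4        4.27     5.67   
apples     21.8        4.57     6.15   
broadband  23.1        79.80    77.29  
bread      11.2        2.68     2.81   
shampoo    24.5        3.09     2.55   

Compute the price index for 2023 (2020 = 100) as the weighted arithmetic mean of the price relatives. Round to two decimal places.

beer: 19.4 × (5.67/4.27) = 19.4 × 1.327869 = 25.7607
apples: 21.8 × (6.15/4.57) = 21.8 × 1.345733 = 29.3370
broadband: 23.1 × (77.29/79.80) = 23.1 × 0.968546 = 22.3734
bread: 11.2 × (2.81/2.68) = 11.2 × 1.048507 = 11.7433
shampoo: 24.5 × (2.55/3.09) = 24.5 × 0.825243 = 20.2184
Index = Σ wᵢ·(p₁ᵢ/p₀ᵢ) = 25.7607 + 29.3370 + 22.3734 + 11.7433 + 20.2184 = 109.4328

109.43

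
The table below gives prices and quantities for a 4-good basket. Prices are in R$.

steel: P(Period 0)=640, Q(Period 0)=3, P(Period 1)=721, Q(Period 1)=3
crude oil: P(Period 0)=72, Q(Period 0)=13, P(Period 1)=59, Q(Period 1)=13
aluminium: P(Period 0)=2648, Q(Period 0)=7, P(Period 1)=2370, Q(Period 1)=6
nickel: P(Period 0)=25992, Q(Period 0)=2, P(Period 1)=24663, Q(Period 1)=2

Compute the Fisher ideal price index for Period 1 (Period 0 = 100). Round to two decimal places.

Laspeyres component (base-period weights):
ΣP(Period 1)Q(Period 0) = 721×3 + 59×13 + 2370×7 + 24663×2 = 2163 + 767 + 16590 + 49326 = 68846
ΣP(Period 0)Q(Period 0) = 640×3 + 72×13 + 2648×7 + 25992×2 = 1920 + 936 + 18536 + 51984 = 73376
L = 68846 / 73376 × 100 = 93.8263
Paasche component (current-period weights):
ΣP(Period 1)Q(Period 1) = 721×3 + 59×13 + 2370×6 + 24663×2 = 2163 + 767 + 14220 + 49326 = 66476
ΣP(Period 0)Q(Period 1) = 640×3 + 72×13 + 2648×6 + 25992×2 = 1920 + 936 + 15888 + 51984 = 70728
P = 66476 / 70728 × 100 = 93.9882
Fisher = √(L × P) = √(93.8263 × 93.9882) = 93.9072

93.91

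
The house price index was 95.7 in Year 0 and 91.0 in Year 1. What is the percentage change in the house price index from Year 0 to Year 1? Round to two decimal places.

Change = (91.0 − 95.7) / 95.7 × 100
       = -4.7 / 95.7 × 100 = -4.9112%

-4.91%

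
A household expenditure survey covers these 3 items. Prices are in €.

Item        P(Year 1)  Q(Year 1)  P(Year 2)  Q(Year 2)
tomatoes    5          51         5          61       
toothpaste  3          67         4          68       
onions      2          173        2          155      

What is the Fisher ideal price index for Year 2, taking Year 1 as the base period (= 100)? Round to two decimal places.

Laspeyres component (base-period weights):
ΣP(Year 2)Q(Year 1) = 5×51 + 4×67 + 2×173 = 255 + 268 + 346 = 869
ΣP(Year 1)Q(Year 1) = 5×51 + 3×67 + 2×173 = 255 + 201 + 346 = 802
L = 869 / 802 × 100 = 108.3541
Paasche component (current-period weights):
ΣP(Year 2)Q(Year 2) = 5×61 + 4×68 + 2×155 = 305 + 272 + 310 = 887
ΣP(Year 1)Q(Year 2) = 5×61 + 3×68 + 2×155 = 305 + 204 + 310 = 819
P = 887 / 819 × 100 = 108.3028
Fisher = √(L × P) = √(108.3541 × 108.3028) = 108.3285

108.33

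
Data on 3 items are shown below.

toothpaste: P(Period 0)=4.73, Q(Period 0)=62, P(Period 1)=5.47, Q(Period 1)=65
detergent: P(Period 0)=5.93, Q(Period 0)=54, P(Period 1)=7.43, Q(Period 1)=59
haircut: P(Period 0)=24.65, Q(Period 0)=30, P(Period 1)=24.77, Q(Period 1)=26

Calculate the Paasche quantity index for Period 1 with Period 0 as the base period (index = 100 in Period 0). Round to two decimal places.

96.93

Paasche quantity index uses current-period prices as weights.
ΣP(Period 1)·Q(Period 1) = 5.47×65 + 7.43×59 + 24.77×26 = 355.55 + 438.37 + 644.02 = 1437.94
ΣP(Period 1)·Q(Period 0) = 5.47×62 + 7.43×54 + 24.77×30 = 339.14 + 401.22 + 743.1 = 1483.46
Index = 1437.94 / 1483.46 × 100 = 96.9315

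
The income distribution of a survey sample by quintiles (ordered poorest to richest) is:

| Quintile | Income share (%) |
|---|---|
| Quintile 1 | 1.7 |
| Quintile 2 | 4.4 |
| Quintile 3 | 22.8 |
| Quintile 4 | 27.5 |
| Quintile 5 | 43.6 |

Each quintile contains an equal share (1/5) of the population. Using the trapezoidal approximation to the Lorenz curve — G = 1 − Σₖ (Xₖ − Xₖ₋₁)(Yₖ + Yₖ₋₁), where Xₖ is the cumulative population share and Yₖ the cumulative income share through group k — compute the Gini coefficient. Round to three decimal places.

Cumulative income shares Yₖ: 0.0170, 0.0610, 0.2890, 0.5640, 1.0000
Σ (Xₖ−Xₖ₋₁)(Yₖ+Yₖ₋₁) = (1/5)(0.0170+0.0000) + (1/5)(0.0610+0.0170) + (1/5)(0.2890+0.0610) + (1/5)(0.5640+0.2890) + (1/5)(1.0000+0.5640)
  = 0.0034 + 0.0156 + 0.0700 + 0.1706 + 0.3128 = 0.5724
G = 1 − 0.5724 = 0.4276

0.428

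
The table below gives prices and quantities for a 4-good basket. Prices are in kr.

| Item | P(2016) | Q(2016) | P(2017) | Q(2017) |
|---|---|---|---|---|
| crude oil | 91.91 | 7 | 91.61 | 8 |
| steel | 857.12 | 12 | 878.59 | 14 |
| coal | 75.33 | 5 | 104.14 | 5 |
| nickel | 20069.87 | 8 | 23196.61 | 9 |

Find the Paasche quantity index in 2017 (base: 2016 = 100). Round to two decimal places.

Paasche quantity index uses current-period prices as weights.
ΣP(2017)·Q(2017) = 91.61×8 + 878.59×14 + 104.14×5 + 23196.61×9 = 732.88 + 12300.26 + 520.7 + 208769.49 = 222323.33
ΣP(2017)·Q(2016) = 91.61×7 + 878.59×12 + 104.14×5 + 23196.61×8 = 641.27 + 10543.08 + 520.7 + 185572.88 = 197277.93
Index = 222323.33 / 197277.93 × 100 = 112.6955

112.70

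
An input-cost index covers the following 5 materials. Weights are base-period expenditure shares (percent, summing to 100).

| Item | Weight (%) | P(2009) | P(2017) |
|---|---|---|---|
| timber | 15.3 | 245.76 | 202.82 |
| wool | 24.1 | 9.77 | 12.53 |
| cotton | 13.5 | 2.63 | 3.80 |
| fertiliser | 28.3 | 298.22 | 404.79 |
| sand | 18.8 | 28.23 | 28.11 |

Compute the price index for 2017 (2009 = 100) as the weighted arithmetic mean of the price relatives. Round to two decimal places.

120.17

timber: 15.3 × (202.82/245.76) = 15.3 × 0.825277 = 12.6267
wool: 24.1 × (12.53/9.77) = 24.1 × 1.282497 = 30.9082
cotton: 13.5 × (3.80/2.63) = 13.5 × 1.444867 = 19.5057
fertiliser: 28.3 × (404.79/298.22) = 28.3 × 1.357354 = 38.4131
sand: 18.8 × (28.11/28.23) = 18.8 × 0.995749 = 18.7201
Index = Σ wᵢ·(p₁ᵢ/p₀ᵢ) = 12.6267 + 30.9082 + 19.5057 + 38.4131 + 18.7201 = 120.1738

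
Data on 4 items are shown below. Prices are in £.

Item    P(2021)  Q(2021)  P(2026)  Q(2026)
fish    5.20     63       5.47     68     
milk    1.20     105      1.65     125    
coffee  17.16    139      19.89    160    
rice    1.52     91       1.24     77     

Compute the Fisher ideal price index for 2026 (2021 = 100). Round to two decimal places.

114.30

Laspeyres component (base-period weights):
ΣP(2026)Q(2021) = 5.47×63 + 1.65×105 + 19.89×139 + 1.24×91 = 344.61 + 173.25 + 2764.71 + 112.84 = 3395.41
ΣP(2021)Q(2021) = 5.20×63 + 1.20×105 + 17.16×139 + 1.52×91 = 327.6 + 126 + 2385.24 + 138.32 = 2977.16
L = 3395.41 / 2977.16 × 100 = 114.0486
Paasche component (current-period weights):
ΣP(2026)Q(2026) = 5.47×68 + 1.65×125 + 19.89×160 + 1.24×77 = 371.96 + 206.25 + 3182.4 + 95.48 = 3856.09
ΣP(2021)Q(2026) = 5.20×68 + 1.20×125 + 17.16×160 + 1.52×77 = 353.6 + 150 + 2745.6 + 117.04 = 3366.24
P = 3856.09 / 3366.24 × 100 = 114.5518
Fisher = √(L × P) = √(114.0486 × 114.5518) = 114.3000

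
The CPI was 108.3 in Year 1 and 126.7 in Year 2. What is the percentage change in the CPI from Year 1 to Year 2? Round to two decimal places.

16.99%

Change = (126.7 − 108.3) / 108.3 × 100
       = 18.4 / 108.3 × 100 = 16.9898%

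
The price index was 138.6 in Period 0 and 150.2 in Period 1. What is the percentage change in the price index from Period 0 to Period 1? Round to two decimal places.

8.37%

Change = (150.2 − 138.6) / 138.6 × 100
       = 11.6 / 138.6 × 100 = 8.3694%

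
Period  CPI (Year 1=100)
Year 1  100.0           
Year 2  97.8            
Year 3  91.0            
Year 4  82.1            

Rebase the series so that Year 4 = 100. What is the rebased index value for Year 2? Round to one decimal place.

119.1

Rebased(Year 2) = 97.8 / 82.1 × 100 = 119.1230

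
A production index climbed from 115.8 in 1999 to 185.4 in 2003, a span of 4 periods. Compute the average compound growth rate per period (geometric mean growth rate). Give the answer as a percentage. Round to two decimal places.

Growth factor = (185.4/115.8)^(1/4) = (1.601036)^(1/4) = 1.124865
Growth rate = 1.124865 − 1 = 0.124865 = 12.4865%

12.49%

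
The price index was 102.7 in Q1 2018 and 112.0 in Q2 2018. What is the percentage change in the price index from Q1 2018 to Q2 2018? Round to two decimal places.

9.06%

Change = (112.0 − 102.7) / 102.7 × 100
       = 9.3 / 102.7 × 100 = 9.0555%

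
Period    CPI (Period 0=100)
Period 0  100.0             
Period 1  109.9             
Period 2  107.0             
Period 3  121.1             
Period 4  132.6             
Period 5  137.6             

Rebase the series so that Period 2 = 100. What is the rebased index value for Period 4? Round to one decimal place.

Rebased(Period 4) = 132.6 / 107.0 × 100 = 123.9252

123.9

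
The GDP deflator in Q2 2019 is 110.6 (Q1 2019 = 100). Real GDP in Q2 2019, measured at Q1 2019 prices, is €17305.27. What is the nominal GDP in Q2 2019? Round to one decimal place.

19139.6

Nominal = Real × (Index/100) = 17305.27 × (110.6/100)
        = 17305.27 × 1.106 = 19139.6286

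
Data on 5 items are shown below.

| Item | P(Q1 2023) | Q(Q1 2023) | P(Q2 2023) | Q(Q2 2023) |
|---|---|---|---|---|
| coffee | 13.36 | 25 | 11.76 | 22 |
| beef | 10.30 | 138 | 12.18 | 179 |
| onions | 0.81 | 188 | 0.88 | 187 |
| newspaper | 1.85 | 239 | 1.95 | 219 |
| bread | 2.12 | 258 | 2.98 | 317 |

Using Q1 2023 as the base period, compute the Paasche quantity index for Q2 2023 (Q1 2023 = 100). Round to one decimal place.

Paasche quantity index uses current-period prices as weights.
ΣP(Q2 2023)·Q(Q2 2023) = 11.76×22 + 12.18×179 + 0.88×187 + 1.95×219 + 2.98×317 = 258.72 + 2180.22 + 164.56 + 427.05 + 944.66 = 3975.21
ΣP(Q2 2023)·Q(Q1 2023) = 11.76×25 + 12.18×138 + 0.88×188 + 1.95×239 + 2.98×258 = 294 + 1680.84 + 165.44 + 466.05 + 768.84 = 3375.17
Index = 3975.21 / 3375.17 × 100 = 117.7781

117.8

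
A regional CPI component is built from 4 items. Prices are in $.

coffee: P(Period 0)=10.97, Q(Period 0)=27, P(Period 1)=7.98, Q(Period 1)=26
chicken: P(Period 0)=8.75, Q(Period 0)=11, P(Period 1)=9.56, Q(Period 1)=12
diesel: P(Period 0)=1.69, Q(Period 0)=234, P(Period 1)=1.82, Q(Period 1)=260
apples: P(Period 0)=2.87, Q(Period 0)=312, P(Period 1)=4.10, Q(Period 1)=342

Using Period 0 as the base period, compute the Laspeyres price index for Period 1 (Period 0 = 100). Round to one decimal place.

120.3

Laspeyres price index uses base-period quantities as weights.
ΣP(Period 1)·Q(Period 0) = 7.98×27 + 9.56×11 + 1.82×234 + 4.10×312 = 215.46 + 105.16 + 425.88 + 1279.2 = 2025.7
ΣP(Period 0)·Q(Period 0) = 10.97×27 + 8.75×11 + 1.69×234 + 2.87×312 = 296.19 + 96.25 + 395.46 + 895.44 = 1683.34
Index = 2025.7 / 1683.34 × 100 = 120.3381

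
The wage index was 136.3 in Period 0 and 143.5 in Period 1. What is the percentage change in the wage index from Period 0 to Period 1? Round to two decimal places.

5.28%

Change = (143.5 − 136.3) / 136.3 × 100
       = 7.2 / 136.3 × 100 = 5.2825%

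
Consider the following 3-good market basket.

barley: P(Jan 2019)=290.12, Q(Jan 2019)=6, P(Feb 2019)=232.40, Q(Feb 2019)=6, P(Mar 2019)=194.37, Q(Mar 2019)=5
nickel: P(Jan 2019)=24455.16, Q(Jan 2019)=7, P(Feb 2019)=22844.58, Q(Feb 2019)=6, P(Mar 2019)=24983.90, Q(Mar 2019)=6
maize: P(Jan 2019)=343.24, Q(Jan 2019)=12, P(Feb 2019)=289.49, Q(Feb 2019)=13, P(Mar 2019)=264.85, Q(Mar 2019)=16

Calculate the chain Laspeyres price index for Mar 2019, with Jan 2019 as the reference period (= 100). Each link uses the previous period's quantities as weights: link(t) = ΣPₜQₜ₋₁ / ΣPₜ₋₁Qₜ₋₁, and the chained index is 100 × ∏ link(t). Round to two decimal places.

Link Jan 2019→Feb 2019:
ΣP(Feb 2019)Q(Jan 2019) = 232.40×6 + 22844.58×7 + 289.49×12 = 1394.4 + 159912.06 + 3473.88 = 164780.34
ΣP(Jan 2019)Q(Jan 2019) = 290.12×6 + 24455.16×7 + 343.24×12 = 1740.72 + 171186.12 + 4118.88 = 177045.72
link = 164780.34/177045.72 = 0.930722
Link Feb 2019→Mar 2019:
ΣP(Mar 2019)Q(Feb 2019) = 194.37×6 + 24983.90×6 + 264.85×13 = 1166.22 + 149903.4 + 3443.05 = 154512.67
ΣP(Feb 2019)Q(Feb 2019) = 232.40×6 + 22844.58×6 + 289.49×13 = 1394.4 + 137067.48 + 3763.37 = 142225.25
link = 154512.67/142225.25 = 1.086394
Chained index = 100 × 0.930722 × 1.086394 = 101.1131

101.11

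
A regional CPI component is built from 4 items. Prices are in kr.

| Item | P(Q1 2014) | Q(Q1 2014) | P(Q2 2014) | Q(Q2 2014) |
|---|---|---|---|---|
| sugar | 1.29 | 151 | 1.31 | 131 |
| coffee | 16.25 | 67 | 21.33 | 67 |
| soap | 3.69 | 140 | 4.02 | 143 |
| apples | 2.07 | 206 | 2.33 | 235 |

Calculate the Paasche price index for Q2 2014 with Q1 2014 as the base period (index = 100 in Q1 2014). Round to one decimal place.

Paasche price index uses current-period quantities as weights.
ΣP(Q2 2014)·Q(Q2 2014) = 1.31×131 + 21.33×67 + 4.02×143 + 2.33×235 = 171.61 + 1429.11 + 574.86 + 547.55 = 2723.13
ΣP(Q1 2014)·Q(Q2 2014) = 1.29×131 + 16.25×67 + 3.69×143 + 2.07×235 = 168.99 + 1088.75 + 527.67 + 486.45 = 2271.86
Index = 2723.13 / 2271.86 × 100 = 119.8635

119.9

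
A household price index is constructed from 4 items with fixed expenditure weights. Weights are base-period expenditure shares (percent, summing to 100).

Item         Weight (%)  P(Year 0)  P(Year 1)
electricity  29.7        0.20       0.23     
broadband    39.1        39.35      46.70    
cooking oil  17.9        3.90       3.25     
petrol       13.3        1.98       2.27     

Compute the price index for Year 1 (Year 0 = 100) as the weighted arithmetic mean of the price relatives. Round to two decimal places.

electricity: 29.7 × (0.23/0.20) = 29.7 × 1.150000 = 34.1550
broadband: 39.1 × (46.70/39.35) = 39.1 × 1.186785 = 46.4033
cooking oil: 17.9 × (3.25/3.90) = 17.9 × 0.833333 = 14.9167
petrol: 13.3 × (2.27/1.98) = 13.3 × 1.146465 = 15.2480
Index = Σ wᵢ·(p₁ᵢ/p₀ᵢ) = 34.1550 + 46.4033 + 14.9167 + 15.2480 = 110.7230

110.72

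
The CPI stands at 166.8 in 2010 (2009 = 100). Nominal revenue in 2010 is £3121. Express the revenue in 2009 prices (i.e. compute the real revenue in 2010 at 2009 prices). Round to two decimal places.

1871.10

Real = Nominal ÷ (Index/100) = 3121 ÷ (166.8/100)
     = 3121 ÷ 1.668 = 1871.1031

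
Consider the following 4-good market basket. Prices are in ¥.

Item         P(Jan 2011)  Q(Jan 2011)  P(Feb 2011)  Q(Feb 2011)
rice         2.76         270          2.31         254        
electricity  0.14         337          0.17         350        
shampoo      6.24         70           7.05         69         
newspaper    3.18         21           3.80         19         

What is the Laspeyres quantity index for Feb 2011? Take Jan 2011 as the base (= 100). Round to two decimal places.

95.76

Laspeyres quantity index uses base-period prices as weights.
ΣP(Jan 2011)·Q(Feb 2011) = 2.76×254 + 0.14×350 + 6.24×69 + 3.18×19 = 701.04 + 49 + 430.56 + 60.42 = 1241.02
ΣP(Jan 2011)·Q(Jan 2011) = 2.76×270 + 0.14×337 + 6.24×70 + 3.18×21 = 745.2 + 47.18 + 436.8 + 66.78 = 1295.96
Index = 1241.02 / 1295.96 × 100 = 95.7607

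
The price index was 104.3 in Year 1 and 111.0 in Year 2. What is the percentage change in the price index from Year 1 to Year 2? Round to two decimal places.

6.42%

Change = (111.0 − 104.3) / 104.3 × 100
       = 6.7 / 104.3 × 100 = 6.4238%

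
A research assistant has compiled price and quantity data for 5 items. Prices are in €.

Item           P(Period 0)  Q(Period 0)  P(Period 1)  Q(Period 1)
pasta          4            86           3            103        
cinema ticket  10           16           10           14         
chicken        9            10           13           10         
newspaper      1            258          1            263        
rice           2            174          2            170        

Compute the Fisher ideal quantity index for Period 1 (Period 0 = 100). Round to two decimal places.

103.09

Laspeyres component (base-period weights):
ΣP(Period 0)Q(Period 1) = 4×103 + 10×14 + 9×10 + 1×263 + 2×170 = 412 + 140 + 90 + 263 + 340 = 1245
ΣP(Period 0)Q(Period 0) = 4×86 + 10×16 + 9×10 + 1×258 + 2×174 = 344 + 160 + 90 + 258 + 348 = 1200
L = 1245 / 1200 × 100 = 103.7500
Paasche component (current-period weights):
ΣP(Period 1)Q(Period 1) = 3×103 + 10×14 + 13×10 + 1×263 + 2×170 = 309 + 140 + 130 + 263 + 340 = 1182
ΣP(Period 1)Q(Period 0) = 3×86 + 10×16 + 13×10 + 1×258 + 2×174 = 258 + 160 + 130 + 258 + 348 = 1154
P = 1182 / 1154 × 100 = 102.4263
Fisher = √(L × P) = √(103.7500 × 102.4263) = 103.0860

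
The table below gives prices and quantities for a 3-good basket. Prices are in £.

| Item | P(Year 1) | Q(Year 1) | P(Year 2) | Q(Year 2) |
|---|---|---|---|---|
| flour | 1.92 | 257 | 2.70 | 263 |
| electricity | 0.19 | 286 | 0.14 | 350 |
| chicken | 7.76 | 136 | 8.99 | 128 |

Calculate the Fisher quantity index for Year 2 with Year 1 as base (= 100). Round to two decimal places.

Laspeyres component (base-period weights):
ΣP(Year 1)Q(Year 2) = 1.92×263 + 0.19×350 + 7.76×128 = 504.96 + 66.5 + 993.28 = 1564.74
ΣP(Year 1)Q(Year 1) = 1.92×257 + 0.19×286 + 7.76×136 = 493.44 + 54.34 + 1055.36 = 1603.14
L = 1564.74 / 1603.14 × 100 = 97.6047
Paasche component (current-period weights):
ΣP(Year 2)Q(Year 2) = 2.70×263 + 0.14×350 + 8.99×128 = 710.1 + 49 + 1150.72 = 1909.82
ΣP(Year 2)Q(Year 1) = 2.70×257 + 0.14×286 + 8.99×136 = 693.9 + 40.04 + 1222.64 = 1956.58
P = 1909.82 / 1956.58 × 100 = 97.6101
Fisher = √(L × P) = √(97.6047 × 97.6101) = 97.6074

97.61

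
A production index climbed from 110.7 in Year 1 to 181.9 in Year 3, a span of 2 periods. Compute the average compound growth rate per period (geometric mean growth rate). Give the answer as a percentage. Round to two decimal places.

28.19%

Growth factor = (181.9/110.7)^(1/2) = (1.643180)^(1/2) = 1.281866
Growth rate = 1.281866 − 1 = 0.281866 = 28.1866%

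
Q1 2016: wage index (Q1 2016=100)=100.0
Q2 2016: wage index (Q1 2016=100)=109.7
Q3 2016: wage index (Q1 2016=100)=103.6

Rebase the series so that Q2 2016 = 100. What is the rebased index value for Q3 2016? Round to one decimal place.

Rebased(Q3 2016) = 103.6 / 109.7 × 100 = 94.4394

94.4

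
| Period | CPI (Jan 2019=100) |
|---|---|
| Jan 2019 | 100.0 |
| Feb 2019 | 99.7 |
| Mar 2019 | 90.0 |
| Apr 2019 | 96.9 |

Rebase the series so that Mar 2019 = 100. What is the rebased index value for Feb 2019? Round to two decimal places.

Rebased(Feb 2019) = 99.7 / 90.0 × 100 = 110.7778

110.78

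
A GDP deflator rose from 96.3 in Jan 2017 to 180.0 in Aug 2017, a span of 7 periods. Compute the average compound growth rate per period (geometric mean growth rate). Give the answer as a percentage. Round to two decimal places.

9.35%

Growth factor = (180.0/96.3)^(1/7) = (1.869159)^(1/7) = 1.093469
Growth rate = 1.093469 − 1 = 0.093469 = 9.3469%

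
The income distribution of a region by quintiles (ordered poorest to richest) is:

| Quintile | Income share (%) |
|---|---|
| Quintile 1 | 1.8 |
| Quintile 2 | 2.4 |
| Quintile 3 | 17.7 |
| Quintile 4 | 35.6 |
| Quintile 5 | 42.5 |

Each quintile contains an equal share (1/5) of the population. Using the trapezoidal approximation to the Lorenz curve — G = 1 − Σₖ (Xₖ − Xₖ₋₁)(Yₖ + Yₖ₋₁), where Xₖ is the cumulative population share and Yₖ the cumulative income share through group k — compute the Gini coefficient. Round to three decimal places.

Cumulative income shares Yₖ: 0.0180, 0.0420, 0.2190, 0.5750, 1.0000
Σ (Xₖ−Xₖ₋₁)(Yₖ+Yₖ₋₁) = (1/5)(0.0180+0.0000) + (1/5)(0.0420+0.0180) + (1/5)(0.2190+0.0420) + (1/5)(0.5750+0.2190) + (1/5)(1.0000+0.5750)
  = 0.0036 + 0.0120 + 0.0522 + 0.1588 + 0.3150 = 0.5416
G = 1 − 0.5416 = 0.4584

0.458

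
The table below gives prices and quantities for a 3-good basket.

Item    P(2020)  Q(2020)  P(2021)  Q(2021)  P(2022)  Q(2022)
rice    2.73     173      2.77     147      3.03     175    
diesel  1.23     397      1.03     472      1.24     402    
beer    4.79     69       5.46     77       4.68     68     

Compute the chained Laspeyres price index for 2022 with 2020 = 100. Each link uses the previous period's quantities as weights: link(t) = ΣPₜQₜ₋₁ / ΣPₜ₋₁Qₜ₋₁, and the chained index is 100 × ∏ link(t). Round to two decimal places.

Link 2020→2021:
ΣP(2021)Q(2020) = 2.77×173 + 1.03×397 + 5.46×69 = 479.21 + 408.91 + 376.74 = 1264.86
ΣP(2020)Q(2020) = 2.73×173 + 1.23×397 + 4.79×69 = 472.29 + 488.31 + 330.51 = 1291.11
link = 1264.86/1291.11 = 0.979669
Link 2021→2022:
ΣP(2022)Q(2021) = 3.03×147 + 1.24×472 + 4.68×77 = 445.41 + 585.28 + 360.36 = 1391.05
ΣP(2021)Q(2021) = 2.77×147 + 1.03×472 + 5.46×77 = 407.19 + 486.16 + 420.42 = 1313.77
link = 1391.05/1313.77 = 1.058823
Chained index = 100 × 0.979669 × 1.058823 = 103.7296

103.73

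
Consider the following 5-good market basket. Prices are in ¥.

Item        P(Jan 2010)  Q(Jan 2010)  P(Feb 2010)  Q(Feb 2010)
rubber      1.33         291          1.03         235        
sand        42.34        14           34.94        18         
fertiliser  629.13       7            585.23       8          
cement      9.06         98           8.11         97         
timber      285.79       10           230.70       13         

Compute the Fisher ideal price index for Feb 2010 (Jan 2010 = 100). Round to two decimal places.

Laspeyres component (base-period weights):
ΣP(Feb 2010)Q(Jan 2010) = 1.03×291 + 34.94×14 + 585.23×7 + 8.11×98 + 230.70×10 = 299.73 + 489.16 + 4096.61 + 794.78 + 2307 = 7987.28
ΣP(Jan 2010)Q(Jan 2010) = 1.33×291 + 42.34×14 + 629.13×7 + 9.06×98 + 285.79×10 = 387.03 + 592.76 + 4403.91 + 887.88 + 2857.9 = 9129.48
L = 7987.28 / 9129.48 × 100 = 87.4889
Paasche component (current-period weights):
ΣP(Feb 2010)Q(Feb 2010) = 1.03×235 + 34.94×18 + 585.23×8 + 8.11×97 + 230.70×13 = 242.05 + 628.92 + 4681.84 + 786.67 + 2999.1 = 9338.58
ΣP(Jan 2010)Q(Feb 2010) = 1.33×235 + 42.34×18 + 629.13×8 + 9.06×97 + 285.79×13 = 312.55 + 762.12 + 5033.04 + 878.82 + 3715.27 = 10701.8
P = 9338.58 / 10701.8 × 100 = 87.2618
Fisher = √(L × P) = √(87.4889 × 87.2618) = 87.3753

87.38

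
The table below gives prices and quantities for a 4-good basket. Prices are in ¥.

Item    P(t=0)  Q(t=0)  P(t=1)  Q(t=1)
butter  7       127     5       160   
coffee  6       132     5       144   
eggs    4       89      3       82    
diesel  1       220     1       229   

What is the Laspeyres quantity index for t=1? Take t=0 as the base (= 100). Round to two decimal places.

112.58

Laspeyres quantity index uses base-period prices as weights.
ΣP(t=0)·Q(t=1) = 7×160 + 6×144 + 4×82 + 1×229 = 1120 + 864 + 328 + 229 = 2541
ΣP(t=0)·Q(t=0) = 7×127 + 6×132 + 4×89 + 1×220 = 889 + 792 + 356 + 220 = 2257
Index = 2541 / 2257 × 100 = 112.5831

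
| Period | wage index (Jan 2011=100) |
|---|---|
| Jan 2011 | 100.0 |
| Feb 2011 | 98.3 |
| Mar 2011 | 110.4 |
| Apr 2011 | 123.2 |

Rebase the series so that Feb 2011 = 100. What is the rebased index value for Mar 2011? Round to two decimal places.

Rebased(Mar 2011) = 110.4 / 98.3 × 100 = 112.3093

112.31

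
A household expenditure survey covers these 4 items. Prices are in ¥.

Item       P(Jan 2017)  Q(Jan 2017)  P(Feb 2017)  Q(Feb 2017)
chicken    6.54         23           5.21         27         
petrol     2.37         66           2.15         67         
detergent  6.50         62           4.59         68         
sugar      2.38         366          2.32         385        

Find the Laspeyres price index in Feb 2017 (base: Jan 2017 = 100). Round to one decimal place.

Laspeyres price index uses base-period quantities as weights.
ΣP(Feb 2017)·Q(Jan 2017) = 5.21×23 + 2.15×66 + 4.59×62 + 2.32×366 = 119.83 + 141.9 + 284.58 + 849.12 = 1395.43
ΣP(Jan 2017)·Q(Jan 2017) = 6.54×23 + 2.37×66 + 6.50×62 + 2.38×366 = 150.42 + 156.42 + 403 + 871.08 = 1580.92
Index = 1395.43 / 1580.92 × 100 = 88.2670

88.3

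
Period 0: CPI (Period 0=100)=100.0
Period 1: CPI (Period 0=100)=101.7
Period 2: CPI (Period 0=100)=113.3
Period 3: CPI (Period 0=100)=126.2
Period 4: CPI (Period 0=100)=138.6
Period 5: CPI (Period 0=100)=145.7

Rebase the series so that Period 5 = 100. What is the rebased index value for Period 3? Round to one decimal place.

86.6

Rebased(Period 3) = 126.2 / 145.7 × 100 = 86.6163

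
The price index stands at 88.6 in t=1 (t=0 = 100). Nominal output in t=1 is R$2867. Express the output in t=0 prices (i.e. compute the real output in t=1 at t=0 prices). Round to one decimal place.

3235.9

Real = Nominal ÷ (Index/100) = 2867 ÷ (88.6/100)
     = 2867 ÷ 0.886 = 3235.8916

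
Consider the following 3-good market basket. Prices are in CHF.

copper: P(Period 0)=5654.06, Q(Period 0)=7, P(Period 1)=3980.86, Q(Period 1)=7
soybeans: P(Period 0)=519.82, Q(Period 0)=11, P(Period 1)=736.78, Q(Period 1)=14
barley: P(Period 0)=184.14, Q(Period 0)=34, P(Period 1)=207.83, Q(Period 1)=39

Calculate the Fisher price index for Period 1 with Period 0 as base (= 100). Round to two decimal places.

Laspeyres component (base-period weights):
ΣP(Period 1)Q(Period 0) = 3980.86×7 + 736.78×11 + 207.83×34 = 27866.02 + 8104.58 + 7066.22 = 43036.82
ΣP(Period 0)Q(Period 0) = 5654.06×7 + 519.82×11 + 184.14×34 = 39578.42 + 5718.02 + 6260.76 = 51557.2
L = 43036.82 / 51557.2 × 100 = 83.4739
Paasche component (current-period weights):
ΣP(Period 1)Q(Period 1) = 3980.86×7 + 736.78×14 + 207.83×39 = 27866.02 + 10314.92 + 8105.37 = 46286.31
ΣP(Period 0)Q(Period 1) = 5654.06×7 + 519.82×14 + 184.14×39 = 39578.42 + 7277.48 + 7181.46 = 54037.36
P = 46286.31 / 54037.36 × 100 = 85.6561
Fisher = √(L × P) = √(83.4739 × 85.6561) = 84.5580

84.56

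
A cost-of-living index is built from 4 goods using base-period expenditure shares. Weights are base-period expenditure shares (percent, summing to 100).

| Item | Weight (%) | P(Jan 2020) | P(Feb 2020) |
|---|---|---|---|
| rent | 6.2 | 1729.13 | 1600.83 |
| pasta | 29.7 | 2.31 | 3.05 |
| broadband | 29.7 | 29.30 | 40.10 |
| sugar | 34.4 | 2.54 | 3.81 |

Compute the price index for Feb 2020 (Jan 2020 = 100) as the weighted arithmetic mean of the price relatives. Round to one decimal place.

137.2

rent: 6.2 × (1600.83/1729.13) = 6.2 × 0.925801 = 5.7400
pasta: 29.7 × (3.05/2.31) = 29.7 × 1.320346 = 39.2143
broadband: 29.7 × (40.10/29.30) = 29.7 × 1.368601 = 40.6474
sugar: 34.4 × (3.81/2.54) = 34.4 × 1.500000 = 51.6000
Index = Σ wᵢ·(p₁ᵢ/p₀ᵢ) = 5.7400 + 39.2143 + 40.6474 + 51.6000 = 137.2017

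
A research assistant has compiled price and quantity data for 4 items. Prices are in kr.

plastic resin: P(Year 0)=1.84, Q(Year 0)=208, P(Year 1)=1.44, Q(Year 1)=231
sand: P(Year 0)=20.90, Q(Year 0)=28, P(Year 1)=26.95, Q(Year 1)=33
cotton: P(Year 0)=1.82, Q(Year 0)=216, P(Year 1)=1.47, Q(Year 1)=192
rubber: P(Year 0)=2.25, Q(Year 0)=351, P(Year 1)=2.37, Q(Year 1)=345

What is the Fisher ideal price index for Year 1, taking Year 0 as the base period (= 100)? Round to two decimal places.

103.04

Laspeyres component (base-period weights):
ΣP(Year 1)Q(Year 0) = 1.44×208 + 26.95×28 + 1.47×216 + 2.37×351 = 299.52 + 754.6 + 317.52 + 831.87 = 2203.51
ΣP(Year 0)Q(Year 0) = 1.84×208 + 20.90×28 + 1.82×216 + 2.25×351 = 382.72 + 585.2 + 393.12 + 789.75 = 2150.79
L = 2203.51 / 2150.79 × 100 = 102.4512
Paasche component (current-period weights):
ΣP(Year 1)Q(Year 1) = 1.44×231 + 26.95×33 + 1.47×192 + 2.37×345 = 332.64 + 889.35 + 282.24 + 817.65 = 2321.88
ΣP(Year 0)Q(Year 1) = 1.84×231 + 20.90×33 + 1.82×192 + 2.25×345 = 425.04 + 689.7 + 349.44 + 776.25 = 2240.43
P = 2321.88 / 2240.43 × 100 = 103.6355
Fisher = √(L × P) = √(102.4512 × 103.6355) = 103.0416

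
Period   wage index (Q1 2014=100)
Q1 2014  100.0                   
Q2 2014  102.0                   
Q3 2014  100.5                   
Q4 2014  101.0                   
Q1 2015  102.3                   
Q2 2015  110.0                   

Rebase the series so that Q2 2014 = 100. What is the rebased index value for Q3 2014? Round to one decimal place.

98.5

Rebased(Q3 2014) = 100.5 / 102.0 × 100 = 98.5294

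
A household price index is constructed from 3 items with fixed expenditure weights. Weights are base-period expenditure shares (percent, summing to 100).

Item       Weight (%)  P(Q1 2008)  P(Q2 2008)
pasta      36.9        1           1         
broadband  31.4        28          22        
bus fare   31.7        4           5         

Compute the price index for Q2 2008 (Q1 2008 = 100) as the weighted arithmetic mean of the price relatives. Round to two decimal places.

101.20

pasta: 36.9 × (1/1) = 36.9 × 1.000000 = 36.9000
broadband: 31.4 × (22/28) = 31.4 × 0.785714 = 24.6714
bus fare: 31.7 × (5/4) = 31.7 × 1.250000 = 39.6250
Index = Σ wᵢ·(p₁ᵢ/p₀ᵢ) = 36.9000 + 24.6714 + 39.6250 = 101.1964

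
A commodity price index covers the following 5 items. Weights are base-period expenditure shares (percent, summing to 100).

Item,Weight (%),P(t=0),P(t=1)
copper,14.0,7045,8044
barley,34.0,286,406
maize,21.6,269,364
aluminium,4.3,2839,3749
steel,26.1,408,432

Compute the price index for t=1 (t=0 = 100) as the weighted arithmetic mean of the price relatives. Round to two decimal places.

126.79

copper: 14.0 × (8044/7045) = 14.0 × 1.141803 = 15.9852
barley: 34.0 × (406/286) = 34.0 × 1.419580 = 48.2657
maize: 21.6 × (364/269) = 21.6 × 1.353160 = 29.2283
aluminium: 4.3 × (3749/2839) = 4.3 × 1.320535 = 5.6783
steel: 26.1 × (432/408) = 26.1 × 1.058824 = 27.6353
Index = Σ wᵢ·(p₁ᵢ/p₀ᵢ) = 15.9852 + 48.2657 + 29.2283 + 5.6783 + 27.6353 = 126.7928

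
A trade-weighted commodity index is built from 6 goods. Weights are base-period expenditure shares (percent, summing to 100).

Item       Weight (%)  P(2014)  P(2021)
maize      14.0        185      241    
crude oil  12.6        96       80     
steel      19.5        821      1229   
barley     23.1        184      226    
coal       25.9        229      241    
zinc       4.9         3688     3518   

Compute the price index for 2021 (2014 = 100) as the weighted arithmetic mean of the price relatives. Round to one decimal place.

118.2

maize: 14.0 × (241/185) = 14.0 × 1.302703 = 18.2378
crude oil: 12.6 × (80/96) = 12.6 × 0.833333 = 10.5000
steel: 19.5 × (1229/821) = 19.5 × 1.496955 = 29.1906
barley: 23.1 × (226/184) = 23.1 × 1.228261 = 28.3728
coal: 25.9 × (241/229) = 25.9 × 1.052402 = 27.2572
zinc: 4.9 × (3518/3688) = 4.9 × 0.953905 = 4.6741
Index = Σ wᵢ·(p₁ᵢ/p₀ᵢ) = 18.2378 + 10.5000 + 29.1906 + 28.3728 + 27.2572 + 4.6741 = 118.2326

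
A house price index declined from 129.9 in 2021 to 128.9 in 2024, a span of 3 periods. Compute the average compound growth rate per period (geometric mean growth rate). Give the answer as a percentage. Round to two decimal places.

-0.26%

Growth factor = (128.9/129.9)^(1/3) = (0.992302)^(1/3) = 0.997427
Growth rate = 0.997427 − 1 = -0.002573 = -0.2573%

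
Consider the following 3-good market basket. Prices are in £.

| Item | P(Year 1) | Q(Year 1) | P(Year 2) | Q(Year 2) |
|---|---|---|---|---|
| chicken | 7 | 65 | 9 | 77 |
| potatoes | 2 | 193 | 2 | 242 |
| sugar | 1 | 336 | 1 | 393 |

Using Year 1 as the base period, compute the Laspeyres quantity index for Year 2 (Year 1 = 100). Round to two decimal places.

Laspeyres quantity index uses base-period prices as weights.
ΣP(Year 1)·Q(Year 2) = 7×77 + 2×242 + 1×393 = 539 + 484 + 393 = 1416
ΣP(Year 1)·Q(Year 1) = 7×65 + 2×193 + 1×336 = 455 + 386 + 336 = 1177
Index = 1416 / 1177 × 100 = 120.3059

120.31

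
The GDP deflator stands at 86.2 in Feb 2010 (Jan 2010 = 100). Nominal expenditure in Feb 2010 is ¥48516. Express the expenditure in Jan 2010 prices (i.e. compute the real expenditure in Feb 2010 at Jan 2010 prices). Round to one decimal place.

Real = Nominal ÷ (Index/100) = 48516 ÷ (86.2/100)
     = 48516 ÷ 0.862 = 56283.0626

56283.1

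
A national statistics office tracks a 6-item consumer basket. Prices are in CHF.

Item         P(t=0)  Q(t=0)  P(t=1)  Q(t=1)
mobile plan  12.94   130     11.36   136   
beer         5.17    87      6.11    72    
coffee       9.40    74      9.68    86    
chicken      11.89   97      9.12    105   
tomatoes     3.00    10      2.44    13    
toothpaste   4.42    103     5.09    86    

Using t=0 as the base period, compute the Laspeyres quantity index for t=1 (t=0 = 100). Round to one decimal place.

Laspeyres quantity index uses base-period prices as weights.
ΣP(t=0)·Q(t=1) = 12.94×136 + 5.17×72 + 9.40×86 + 11.89×105 + 3.00×13 + 4.42×86 = 1759.84 + 372.24 + 808.4 + 1248.45 + 39 + 380.12 = 4608.05
ΣP(t=0)·Q(t=0) = 12.94×130 + 5.17×87 + 9.40×74 + 11.89×97 + 3.00×10 + 4.42×103 = 1682.2 + 449.79 + 695.6 + 1153.33 + 30 + 455.26 = 4466.18
Index = 4608.05 / 4466.18 × 100 = 103.1765

103.2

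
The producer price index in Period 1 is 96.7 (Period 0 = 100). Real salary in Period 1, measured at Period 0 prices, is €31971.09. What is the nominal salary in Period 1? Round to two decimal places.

Nominal = Real × (Index/100) = 31971.09 × (96.7/100)
        = 31971.09 × 0.967 = 30916.0440

30916.04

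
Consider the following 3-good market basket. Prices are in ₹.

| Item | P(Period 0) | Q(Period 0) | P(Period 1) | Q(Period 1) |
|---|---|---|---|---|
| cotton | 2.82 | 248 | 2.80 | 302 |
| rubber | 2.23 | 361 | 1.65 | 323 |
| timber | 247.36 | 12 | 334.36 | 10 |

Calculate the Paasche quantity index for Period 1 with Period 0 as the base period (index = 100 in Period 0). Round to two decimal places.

89.06

Paasche quantity index uses current-period prices as weights.
ΣP(Period 1)·Q(Period 1) = 2.80×302 + 1.65×323 + 334.36×10 = 845.6 + 532.95 + 3343.6 = 4722.15
ΣP(Period 1)·Q(Period 0) = 2.80×248 + 1.65×361 + 334.36×12 = 694.4 + 595.65 + 4012.32 = 5302.37
Index = 4722.15 / 5302.37 × 100 = 89.0573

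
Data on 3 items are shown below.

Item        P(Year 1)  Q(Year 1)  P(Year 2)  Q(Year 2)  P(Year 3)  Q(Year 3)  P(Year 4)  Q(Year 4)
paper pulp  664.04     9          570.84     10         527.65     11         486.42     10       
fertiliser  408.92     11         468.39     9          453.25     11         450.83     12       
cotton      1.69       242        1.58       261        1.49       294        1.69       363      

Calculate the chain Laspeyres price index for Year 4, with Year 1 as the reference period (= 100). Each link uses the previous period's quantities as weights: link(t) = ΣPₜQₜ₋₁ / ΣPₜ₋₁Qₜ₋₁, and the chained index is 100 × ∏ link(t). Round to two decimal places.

88.98

Link Year 1→Year 2:
ΣP(Year 2)Q(Year 1) = 570.84×9 + 468.39×11 + 1.58×242 = 5137.56 + 5152.29 + 382.36 = 10672.21
ΣP(Year 1)Q(Year 1) = 664.04×9 + 408.92×11 + 1.69×242 = 5976.36 + 4498.12 + 408.98 = 10883.46
link = 10672.21/10883.46 = 0.980590
Link Year 2→Year 3:
ΣP(Year 3)Q(Year 2) = 527.65×10 + 453.25×9 + 1.49×261 = 5276.5 + 4079.25 + 388.89 = 9744.64
ΣP(Year 2)Q(Year 2) = 570.84×10 + 468.39×9 + 1.58×261 = 5708.4 + 4215.51 + 412.38 = 10336.29
link = 9744.64/10336.29 = 0.942760
Link Year 3→Year 4:
ΣP(Year 4)Q(Year 3) = 486.42×11 + 450.83×11 + 1.69×294 = 5350.62 + 4959.13 + 496.86 = 10806.61
ΣP(Year 3)Q(Year 3) = 527.65×11 + 453.25×11 + 1.49×294 = 5804.15 + 4985.75 + 438.06 = 11227.96
link = 10806.61/11227.96 = 0.962473
Chained index = 100 × 0.980590 × 0.942760 × 0.962473 = 88.9769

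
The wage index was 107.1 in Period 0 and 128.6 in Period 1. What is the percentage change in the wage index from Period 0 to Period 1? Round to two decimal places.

Change = (128.6 − 107.1) / 107.1 × 100
       = 21.5 / 107.1 × 100 = 20.0747%

20.07%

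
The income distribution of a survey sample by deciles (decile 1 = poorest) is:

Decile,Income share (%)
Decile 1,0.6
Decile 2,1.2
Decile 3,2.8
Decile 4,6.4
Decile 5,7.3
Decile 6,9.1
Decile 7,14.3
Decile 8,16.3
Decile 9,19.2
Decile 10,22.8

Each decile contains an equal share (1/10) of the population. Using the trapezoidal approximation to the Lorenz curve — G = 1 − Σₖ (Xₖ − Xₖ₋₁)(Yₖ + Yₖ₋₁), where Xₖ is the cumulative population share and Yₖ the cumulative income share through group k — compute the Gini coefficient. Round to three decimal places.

0.419

Cumulative income shares Yₖ: 0.0060, 0.0180, 0.0460, 0.1100, 0.1830, 0.2740, 0.4170, 0.5800, 0.7720, 1.0000
Σ (Xₖ−Xₖ₋₁)(Yₖ+Yₖ₋₁) = (1/10)(0.0060+0.0000) + (1/10)(0.0180+0.0060) + (1/10)(0.0460+0.0180) + (1/10)(0.1100+0.0460) + (1/10)(0.1830+0.1100) + (1/10)(0.2740+0.1830) + (1/10)(0.4170+0.2740) + (1/10)(0.5800+0.4170) + (1/10)(0.7720+0.5800) + (1/10)(1.0000+0.7720)
  = 0.0006 + 0.0024 + 0.0064 + 0.0156 + 0.0293 + 0.0457 + 0.0691 + 0.0997 + 0.1352 + 0.1772 = 0.5812
G = 1 − 0.5812 = 0.4188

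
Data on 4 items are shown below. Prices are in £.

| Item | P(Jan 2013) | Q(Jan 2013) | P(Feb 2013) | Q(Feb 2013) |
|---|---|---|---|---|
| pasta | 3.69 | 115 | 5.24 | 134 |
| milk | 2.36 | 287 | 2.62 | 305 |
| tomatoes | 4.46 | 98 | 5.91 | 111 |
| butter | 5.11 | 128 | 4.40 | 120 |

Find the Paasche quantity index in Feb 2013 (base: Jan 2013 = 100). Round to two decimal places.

107.54

Paasche quantity index uses current-period prices as weights.
ΣP(Feb 2013)·Q(Feb 2013) = 5.24×134 + 2.62×305 + 5.91×111 + 4.40×120 = 702.16 + 799.1 + 656.01 + 528 = 2685.27
ΣP(Feb 2013)·Q(Jan 2013) = 5.24×115 + 2.62×287 + 5.91×98 + 4.40×128 = 602.6 + 751.94 + 579.18 + 563.2 = 2496.92
Index = 2685.27 / 2496.92 × 100 = 107.5433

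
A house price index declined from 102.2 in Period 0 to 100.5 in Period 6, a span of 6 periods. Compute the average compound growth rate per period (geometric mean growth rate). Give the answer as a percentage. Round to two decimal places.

-0.28%

Growth factor = (100.5/102.2)^(1/6) = (0.983366)^(1/6) = 0.997208
Growth rate = 0.997208 − 1 = -0.002792 = -0.2792%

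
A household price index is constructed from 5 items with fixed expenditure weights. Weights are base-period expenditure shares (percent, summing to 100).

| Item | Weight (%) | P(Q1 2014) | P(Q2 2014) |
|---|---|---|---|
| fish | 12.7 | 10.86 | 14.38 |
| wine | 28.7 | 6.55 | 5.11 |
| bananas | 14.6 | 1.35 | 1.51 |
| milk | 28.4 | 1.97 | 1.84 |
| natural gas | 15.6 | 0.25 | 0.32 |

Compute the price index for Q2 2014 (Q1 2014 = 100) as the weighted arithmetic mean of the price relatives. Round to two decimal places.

fish: 12.7 × (14.38/10.86) = 12.7 × 1.324125 = 16.8164
wine: 28.7 × (5.11/6.55) = 28.7 × 0.780153 = 22.3904
bananas: 14.6 × (1.51/1.35) = 14.6 × 1.118519 = 16.3304
milk: 28.4 × (1.84/1.97) = 28.4 × 0.934010 = 26.5259
natural gas: 15.6 × (0.32/0.25) = 15.6 × 1.280000 = 19.9680
Index = Σ wᵢ·(p₁ᵢ/p₀ᵢ) = 16.8164 + 22.3904 + 16.3304 + 26.5259 + 19.9680 = 102.0310

102.03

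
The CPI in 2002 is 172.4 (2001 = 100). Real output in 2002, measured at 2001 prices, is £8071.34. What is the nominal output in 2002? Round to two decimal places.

Nominal = Real × (Index/100) = 8071.34 × (172.4/100)
        = 8071.34 × 1.724 = 13914.9902

13914.99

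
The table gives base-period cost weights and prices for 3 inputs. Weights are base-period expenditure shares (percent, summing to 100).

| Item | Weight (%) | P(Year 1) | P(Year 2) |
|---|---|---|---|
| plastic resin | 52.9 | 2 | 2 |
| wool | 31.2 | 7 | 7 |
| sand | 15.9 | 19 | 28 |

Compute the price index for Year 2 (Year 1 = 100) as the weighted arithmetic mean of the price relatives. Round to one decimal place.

107.5

plastic resin: 52.9 × (2/2) = 52.9 × 1.000000 = 52.9000
wool: 31.2 × (7/7) = 31.2 × 1.000000 = 31.2000
sand: 15.9 × (28/19) = 15.9 × 1.473684 = 23.4316
Index = Σ wᵢ·(p₁ᵢ/p₀ᵢ) = 52.9000 + 31.2000 + 23.4316 = 107.5316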